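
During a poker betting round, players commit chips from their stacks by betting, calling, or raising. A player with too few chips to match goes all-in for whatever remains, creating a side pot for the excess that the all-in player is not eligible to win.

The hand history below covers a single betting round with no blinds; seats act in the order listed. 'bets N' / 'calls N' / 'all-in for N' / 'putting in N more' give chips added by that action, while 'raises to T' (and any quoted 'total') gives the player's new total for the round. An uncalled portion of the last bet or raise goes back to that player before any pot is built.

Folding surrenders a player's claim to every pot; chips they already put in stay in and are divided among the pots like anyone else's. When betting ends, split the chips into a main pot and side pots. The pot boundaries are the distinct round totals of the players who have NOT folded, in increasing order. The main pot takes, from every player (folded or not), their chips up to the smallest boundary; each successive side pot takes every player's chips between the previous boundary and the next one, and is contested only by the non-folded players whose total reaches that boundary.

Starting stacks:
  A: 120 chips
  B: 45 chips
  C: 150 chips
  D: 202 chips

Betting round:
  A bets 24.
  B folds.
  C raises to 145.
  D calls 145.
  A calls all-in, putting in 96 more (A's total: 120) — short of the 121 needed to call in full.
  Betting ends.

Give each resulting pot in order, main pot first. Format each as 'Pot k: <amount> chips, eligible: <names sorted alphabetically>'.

Contributions: A=120, C=145, D=145
Folded: B
Pot levels (distinct totals of non-folded players): 120, 145
Layer 1-120: 120 each from A, C, D = 120*3 = 360 chips; eligible A, C, D
Layer 121-145: 25 each from C, D = 25*2 = 50 chips; eligible C, D

Pot 1: 360 chips, eligible: A, C, D
Pot 2: 50 chips, eligible: C, D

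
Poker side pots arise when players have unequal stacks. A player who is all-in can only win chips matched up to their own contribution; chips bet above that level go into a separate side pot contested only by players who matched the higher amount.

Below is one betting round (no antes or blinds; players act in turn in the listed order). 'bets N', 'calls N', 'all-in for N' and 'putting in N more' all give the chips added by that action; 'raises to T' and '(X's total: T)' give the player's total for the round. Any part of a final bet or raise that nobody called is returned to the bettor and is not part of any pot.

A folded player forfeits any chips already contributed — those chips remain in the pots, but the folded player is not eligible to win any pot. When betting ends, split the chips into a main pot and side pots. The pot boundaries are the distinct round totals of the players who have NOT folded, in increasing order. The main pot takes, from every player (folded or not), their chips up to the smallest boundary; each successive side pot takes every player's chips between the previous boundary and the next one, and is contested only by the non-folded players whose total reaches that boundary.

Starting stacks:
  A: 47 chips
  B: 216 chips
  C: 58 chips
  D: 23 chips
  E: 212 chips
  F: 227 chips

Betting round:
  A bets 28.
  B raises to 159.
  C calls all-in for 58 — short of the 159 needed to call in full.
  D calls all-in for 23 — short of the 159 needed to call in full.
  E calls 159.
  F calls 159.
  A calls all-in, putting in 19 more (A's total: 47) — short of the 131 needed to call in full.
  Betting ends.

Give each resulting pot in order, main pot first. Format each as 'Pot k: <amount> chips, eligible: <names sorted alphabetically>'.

Contributions: A=47, B=159, C=58, D=23, E=159, F=159
Pot levels (distinct totals of non-folded players): 23, 47, 58, 159
Layer 1-23: 23 each from A, B, C, D, E, F = 23*6 = 138 chips; eligible A, B, C, D, E, F
Layer 24-47: 24 each from A, B, C, E, F = 24*5 = 120 chips; eligible A, B, C, E, F
Layer 48-58: 11 each from B, C, E, F = 11*4 = 44 chips; eligible B, C, E, F
Layer 59-159: 101 each from B, E, F = 101*3 = 303 chips; eligible B, E, F

Pot 1: 138 chips, eligible: A, B, C, D, E, F
Pot 2: 120 chips, eligible: A, B, C, E, F
Pot 3: 44 chips, eligible: B, C, E, F
Pot 4: 303 chips, eligible: B, E, F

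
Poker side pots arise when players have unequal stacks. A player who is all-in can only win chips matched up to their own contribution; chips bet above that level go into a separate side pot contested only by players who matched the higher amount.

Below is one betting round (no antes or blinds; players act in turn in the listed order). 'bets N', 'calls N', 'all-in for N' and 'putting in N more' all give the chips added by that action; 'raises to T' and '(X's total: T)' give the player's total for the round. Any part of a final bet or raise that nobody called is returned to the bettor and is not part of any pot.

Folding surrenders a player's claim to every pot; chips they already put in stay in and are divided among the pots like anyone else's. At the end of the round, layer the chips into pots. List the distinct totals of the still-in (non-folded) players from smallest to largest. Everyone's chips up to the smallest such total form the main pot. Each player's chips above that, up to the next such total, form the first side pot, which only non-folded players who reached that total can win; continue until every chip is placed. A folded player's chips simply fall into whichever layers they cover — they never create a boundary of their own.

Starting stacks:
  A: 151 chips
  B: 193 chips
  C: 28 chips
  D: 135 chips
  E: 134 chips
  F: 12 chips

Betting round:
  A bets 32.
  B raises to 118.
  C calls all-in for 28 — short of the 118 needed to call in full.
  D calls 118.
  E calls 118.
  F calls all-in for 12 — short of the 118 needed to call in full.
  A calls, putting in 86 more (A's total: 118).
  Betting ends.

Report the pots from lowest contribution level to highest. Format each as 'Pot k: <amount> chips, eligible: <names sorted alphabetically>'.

Pot 1: 72 chips, eligible: A, B, C, D, E, F
Pot 2: 80 chips, eligible: A, B, C, D, E
Pot 3: 360 chips, eligible: A, B, D, E

Derivation:
Contributions: A=118, B=118, C=28, D=118, E=118, F=12
Pot levels (distinct totals of non-folded players): 12, 28, 118
Layer 1-12: 12 each from A, B, C, D, E, F = 12*6 = 72 chips; eligible A, B, C, D, E, F
Layer 13-28: 16 each from A, B, C, D, E = 16*5 = 80 chips; eligible A, B, C, D, E
Layer 29-118: 90 each from A, B, D, E = 90*4 = 360 chips; eligible A, B, D, E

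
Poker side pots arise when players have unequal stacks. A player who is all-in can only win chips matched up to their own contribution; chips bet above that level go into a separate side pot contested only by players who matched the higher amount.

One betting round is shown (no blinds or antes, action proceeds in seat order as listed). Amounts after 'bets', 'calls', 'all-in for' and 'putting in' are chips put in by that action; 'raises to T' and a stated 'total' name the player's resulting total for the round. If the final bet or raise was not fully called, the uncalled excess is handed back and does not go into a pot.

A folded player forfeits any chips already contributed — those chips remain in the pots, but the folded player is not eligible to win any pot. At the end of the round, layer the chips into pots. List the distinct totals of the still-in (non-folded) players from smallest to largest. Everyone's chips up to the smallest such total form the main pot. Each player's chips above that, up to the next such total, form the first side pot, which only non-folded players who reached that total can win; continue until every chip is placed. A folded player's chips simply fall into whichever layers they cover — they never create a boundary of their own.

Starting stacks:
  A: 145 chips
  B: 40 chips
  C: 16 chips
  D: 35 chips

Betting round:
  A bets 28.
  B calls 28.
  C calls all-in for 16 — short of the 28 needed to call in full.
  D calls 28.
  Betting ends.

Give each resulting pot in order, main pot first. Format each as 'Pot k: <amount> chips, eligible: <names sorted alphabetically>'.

Contributions: A=28, B=28, C=16, D=28
Pot levels (distinct totals of non-folded players): 16, 28
Layer 1-16: 16 each from A, B, C, D = 16*4 = 64 chips; eligible A, B, C, D
Layer 17-28: 12 each from A, B, D = 12*3 = 36 chips; eligible A, B, D

Pot 1: 64 chips, eligible: A, B, C, D
Pot 2: 36 chips, eligible: A, B, D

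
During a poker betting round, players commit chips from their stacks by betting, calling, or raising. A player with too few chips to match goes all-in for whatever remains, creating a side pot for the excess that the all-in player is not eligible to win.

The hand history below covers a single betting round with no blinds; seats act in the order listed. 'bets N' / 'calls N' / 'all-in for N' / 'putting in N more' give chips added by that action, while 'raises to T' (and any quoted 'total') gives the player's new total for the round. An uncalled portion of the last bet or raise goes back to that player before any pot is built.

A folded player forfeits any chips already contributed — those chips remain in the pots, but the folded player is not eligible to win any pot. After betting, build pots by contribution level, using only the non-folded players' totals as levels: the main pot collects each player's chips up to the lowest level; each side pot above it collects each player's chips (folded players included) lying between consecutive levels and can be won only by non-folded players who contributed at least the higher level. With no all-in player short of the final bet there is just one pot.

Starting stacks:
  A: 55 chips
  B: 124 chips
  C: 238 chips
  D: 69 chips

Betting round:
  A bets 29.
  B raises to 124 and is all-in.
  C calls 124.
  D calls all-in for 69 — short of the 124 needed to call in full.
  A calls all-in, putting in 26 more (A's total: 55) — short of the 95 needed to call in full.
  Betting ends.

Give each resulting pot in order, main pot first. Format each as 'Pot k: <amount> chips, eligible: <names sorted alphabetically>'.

Pot 1: 220 chips, eligible: A, B, C, D
Pot 2: 42 chips, eligible: B, C, D
Pot 3: 110 chips, eligible: B, C

Derivation:
Contributions: A=55, B=124, C=124, D=69
Pot levels (distinct totals of non-folded players): 55, 69, 124
Layer 1-55: 55 each from A, B, C, D = 55*4 = 220 chips; eligible A, B, C, D
Layer 56-69: 14 each from B, C, D = 14*3 = 42 chips; eligible B, C, D
Layer 70-124: 55 each from B, C = 55*2 = 110 chips; eligible B, C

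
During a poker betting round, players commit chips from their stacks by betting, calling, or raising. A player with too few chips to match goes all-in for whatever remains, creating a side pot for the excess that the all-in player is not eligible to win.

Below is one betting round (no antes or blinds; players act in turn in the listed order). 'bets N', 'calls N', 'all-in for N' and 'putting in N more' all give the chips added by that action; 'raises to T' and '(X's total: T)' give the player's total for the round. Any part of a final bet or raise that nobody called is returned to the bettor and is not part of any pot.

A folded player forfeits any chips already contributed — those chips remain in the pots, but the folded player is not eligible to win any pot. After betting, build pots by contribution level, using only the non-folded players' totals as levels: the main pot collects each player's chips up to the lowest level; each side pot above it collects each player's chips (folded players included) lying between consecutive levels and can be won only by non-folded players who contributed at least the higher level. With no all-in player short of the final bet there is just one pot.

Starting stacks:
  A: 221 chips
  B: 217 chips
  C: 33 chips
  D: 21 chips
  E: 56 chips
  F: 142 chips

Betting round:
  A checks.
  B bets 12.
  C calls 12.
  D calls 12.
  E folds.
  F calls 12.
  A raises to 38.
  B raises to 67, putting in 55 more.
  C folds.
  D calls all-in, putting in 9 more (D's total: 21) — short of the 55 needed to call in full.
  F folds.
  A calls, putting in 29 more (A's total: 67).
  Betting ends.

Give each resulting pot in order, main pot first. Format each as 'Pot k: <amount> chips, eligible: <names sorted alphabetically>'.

Contributions: A=67, B=67, C=12, D=21, F=12
Folded: C, E, F
Pot levels (distinct totals of non-folded players): 21, 67
Layer 1-21: A 21 + B 21 + C 12 + D 21 + F 12 = 87 chips; eligible A, B, D
Layer 22-67: 46 each from A, B = 46*2 = 92 chips; eligible A, B

Pot 1: 87 chips, eligible: A, B, D
Pot 2: 92 chips, eligible: A, B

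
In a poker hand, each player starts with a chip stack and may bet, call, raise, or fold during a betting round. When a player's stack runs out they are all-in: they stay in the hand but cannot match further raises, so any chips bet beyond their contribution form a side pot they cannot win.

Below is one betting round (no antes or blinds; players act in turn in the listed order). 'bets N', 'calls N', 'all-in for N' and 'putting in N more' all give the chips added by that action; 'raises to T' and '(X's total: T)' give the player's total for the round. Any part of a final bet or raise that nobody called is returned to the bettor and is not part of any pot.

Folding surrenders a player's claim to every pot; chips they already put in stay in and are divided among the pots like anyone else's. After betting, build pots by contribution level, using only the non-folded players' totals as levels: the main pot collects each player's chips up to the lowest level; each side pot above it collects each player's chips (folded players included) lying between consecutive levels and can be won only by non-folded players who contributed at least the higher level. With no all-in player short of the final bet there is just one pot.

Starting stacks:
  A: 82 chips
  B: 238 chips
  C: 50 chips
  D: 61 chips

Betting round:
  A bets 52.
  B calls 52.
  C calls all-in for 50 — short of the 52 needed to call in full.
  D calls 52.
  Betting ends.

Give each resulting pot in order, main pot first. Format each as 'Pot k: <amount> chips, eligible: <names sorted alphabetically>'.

Pot 1: 200 chips, eligible: A, B, C, D
Pot 2: 6 chips, eligible: A, B, D

Derivation:
Contributions: A=52, B=52, C=50, D=52
Pot levels (distinct totals of non-folded players): 50, 52
Layer 1-50: 50 each from A, B, C, D = 50*4 = 200 chips; eligible A, B, C, D
Layer 51-52: 2 each from A, B, D = 2*3 = 6 chips; eligible A, B, D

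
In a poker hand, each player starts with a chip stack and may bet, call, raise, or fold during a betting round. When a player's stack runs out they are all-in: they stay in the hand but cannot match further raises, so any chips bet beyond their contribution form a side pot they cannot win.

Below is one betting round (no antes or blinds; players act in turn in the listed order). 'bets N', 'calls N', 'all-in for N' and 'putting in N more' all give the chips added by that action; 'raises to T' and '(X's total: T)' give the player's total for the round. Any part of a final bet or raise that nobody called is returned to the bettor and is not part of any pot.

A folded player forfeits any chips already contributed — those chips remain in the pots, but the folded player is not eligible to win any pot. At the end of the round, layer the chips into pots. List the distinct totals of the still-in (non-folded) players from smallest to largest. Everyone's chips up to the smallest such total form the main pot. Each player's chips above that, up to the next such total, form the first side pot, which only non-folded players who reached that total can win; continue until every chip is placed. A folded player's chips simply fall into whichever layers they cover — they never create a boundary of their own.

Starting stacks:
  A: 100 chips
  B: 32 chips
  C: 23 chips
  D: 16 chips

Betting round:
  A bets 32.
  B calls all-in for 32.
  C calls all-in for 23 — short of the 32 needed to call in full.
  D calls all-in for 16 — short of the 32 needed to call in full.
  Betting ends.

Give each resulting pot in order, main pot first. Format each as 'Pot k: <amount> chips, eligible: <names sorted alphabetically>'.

Pot 1: 64 chips, eligible: A, B, C, D
Pot 2: 21 chips, eligible: A, B, C
Pot 3: 18 chips, eligible: A, B

Derivation:
Contributions: A=32, B=32, C=23, D=16
Pot levels (distinct totals of non-folded players): 16, 23, 32
Layer 1-16: 16 each from A, B, C, D = 16*4 = 64 chips; eligible A, B, C, D
Layer 17-23: 7 each from A, B, C = 7*3 = 21 chips; eligible A, B, C
Layer 24-32: 9 each from A, B = 9*2 = 18 chips; eligible A, B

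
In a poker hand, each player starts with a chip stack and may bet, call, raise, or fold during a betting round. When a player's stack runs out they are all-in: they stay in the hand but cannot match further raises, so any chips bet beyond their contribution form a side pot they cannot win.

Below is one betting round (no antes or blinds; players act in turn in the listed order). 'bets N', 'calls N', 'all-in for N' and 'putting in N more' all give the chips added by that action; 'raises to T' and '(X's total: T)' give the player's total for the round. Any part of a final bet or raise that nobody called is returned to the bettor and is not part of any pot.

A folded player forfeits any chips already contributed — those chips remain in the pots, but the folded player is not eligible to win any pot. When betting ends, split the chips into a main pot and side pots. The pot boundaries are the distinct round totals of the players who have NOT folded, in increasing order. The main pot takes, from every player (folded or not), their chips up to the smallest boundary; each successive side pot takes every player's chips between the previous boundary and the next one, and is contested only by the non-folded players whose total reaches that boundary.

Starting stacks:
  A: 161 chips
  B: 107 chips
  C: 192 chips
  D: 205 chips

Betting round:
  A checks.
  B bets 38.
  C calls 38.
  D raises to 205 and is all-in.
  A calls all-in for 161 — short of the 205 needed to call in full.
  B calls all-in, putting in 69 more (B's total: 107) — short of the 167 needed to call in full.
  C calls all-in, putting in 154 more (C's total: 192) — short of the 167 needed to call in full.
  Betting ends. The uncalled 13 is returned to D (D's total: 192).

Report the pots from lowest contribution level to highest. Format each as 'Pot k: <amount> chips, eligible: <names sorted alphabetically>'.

Pot 1: 428 chips, eligible: A, B, C, D
Pot 2: 162 chips, eligible: A, C, D
Pot 3: 62 chips, eligible: C, D

Derivation:
Contributions (after 13 returned to D): A=161, B=107, C=192, D=192
Pot levels (distinct totals of non-folded players): 107, 161, 192
Layer 1-107: 107 each from A, B, C, D = 107*4 = 428 chips; eligible A, B, C, D
Layer 108-161: 54 each from A, C, D = 54*3 = 162 chips; eligible A, C, D
Layer 162-192: 31 each from C, D = 31*2 = 62 chips; eligible C, D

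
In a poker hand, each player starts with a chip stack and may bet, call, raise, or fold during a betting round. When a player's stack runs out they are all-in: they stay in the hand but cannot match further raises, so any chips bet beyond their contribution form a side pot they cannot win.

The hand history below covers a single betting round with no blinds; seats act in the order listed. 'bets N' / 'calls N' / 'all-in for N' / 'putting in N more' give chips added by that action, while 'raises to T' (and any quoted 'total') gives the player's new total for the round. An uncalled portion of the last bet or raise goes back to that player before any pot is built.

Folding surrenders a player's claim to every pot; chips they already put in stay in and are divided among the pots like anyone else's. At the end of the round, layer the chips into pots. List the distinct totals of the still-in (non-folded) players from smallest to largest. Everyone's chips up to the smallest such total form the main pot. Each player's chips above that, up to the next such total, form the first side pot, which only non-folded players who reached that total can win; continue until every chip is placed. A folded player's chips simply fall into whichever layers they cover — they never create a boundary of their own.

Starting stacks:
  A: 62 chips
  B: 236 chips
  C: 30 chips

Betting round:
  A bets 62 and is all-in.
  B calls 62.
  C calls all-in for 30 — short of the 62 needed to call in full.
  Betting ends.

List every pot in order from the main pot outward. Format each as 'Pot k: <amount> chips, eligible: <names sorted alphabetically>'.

Contributions: A=62, B=62, C=30
Pot levels (distinct totals of non-folded players): 30, 62
Layer 1-30: 30 each from A, B, C = 30*3 = 90 chips; eligible A, B, C
Layer 31-62: 32 each from A, B = 32*2 = 64 chips; eligible A, B

Pot 1: 90 chips, eligible: A, B, C
Pot 2: 64 chips, eligible: A, B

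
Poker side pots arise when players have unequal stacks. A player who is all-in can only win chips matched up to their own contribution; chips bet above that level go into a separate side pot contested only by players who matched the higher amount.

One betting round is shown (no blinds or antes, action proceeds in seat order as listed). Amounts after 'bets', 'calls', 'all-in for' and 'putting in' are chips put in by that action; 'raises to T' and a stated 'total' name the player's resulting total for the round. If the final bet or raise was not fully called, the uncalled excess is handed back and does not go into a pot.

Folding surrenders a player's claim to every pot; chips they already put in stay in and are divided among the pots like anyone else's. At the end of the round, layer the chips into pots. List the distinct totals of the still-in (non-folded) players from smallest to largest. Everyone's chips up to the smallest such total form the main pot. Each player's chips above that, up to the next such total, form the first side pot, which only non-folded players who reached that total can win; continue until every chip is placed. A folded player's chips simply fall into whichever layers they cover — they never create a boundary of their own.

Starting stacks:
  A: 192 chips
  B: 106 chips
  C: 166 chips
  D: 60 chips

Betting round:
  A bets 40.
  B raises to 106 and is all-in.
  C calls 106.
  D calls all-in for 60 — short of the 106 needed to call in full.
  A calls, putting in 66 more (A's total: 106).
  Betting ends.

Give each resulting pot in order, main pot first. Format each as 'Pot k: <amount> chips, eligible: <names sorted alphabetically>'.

Pot 1: 240 chips, eligible: A, B, C, D
Pot 2: 138 chips, eligible: A, B, C

Derivation:
Contributions: A=106, B=106, C=106, D=60
Pot levels (distinct totals of non-folded players): 60, 106
Layer 1-60: 60 each from A, B, C, D = 60*4 = 240 chips; eligible A, B, C, D
Layer 61-106: 46 each from A, B, C = 46*3 = 138 chips; eligible A, B, C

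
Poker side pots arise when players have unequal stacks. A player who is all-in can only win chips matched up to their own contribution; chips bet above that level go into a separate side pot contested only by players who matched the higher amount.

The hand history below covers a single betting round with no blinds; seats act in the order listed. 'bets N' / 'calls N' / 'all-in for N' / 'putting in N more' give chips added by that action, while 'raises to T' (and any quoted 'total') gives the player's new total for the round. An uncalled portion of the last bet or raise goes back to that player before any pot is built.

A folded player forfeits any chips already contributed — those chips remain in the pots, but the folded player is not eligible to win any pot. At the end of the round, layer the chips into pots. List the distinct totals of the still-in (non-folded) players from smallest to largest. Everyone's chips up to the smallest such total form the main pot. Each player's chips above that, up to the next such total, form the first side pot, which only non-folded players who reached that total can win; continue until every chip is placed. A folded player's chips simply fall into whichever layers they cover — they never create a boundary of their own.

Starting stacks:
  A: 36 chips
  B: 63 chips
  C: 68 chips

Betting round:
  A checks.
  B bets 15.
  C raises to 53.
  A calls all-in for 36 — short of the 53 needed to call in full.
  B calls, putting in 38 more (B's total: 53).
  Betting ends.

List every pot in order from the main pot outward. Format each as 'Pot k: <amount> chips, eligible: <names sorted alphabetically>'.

Pot 1: 108 chips, eligible: A, B, C
Pot 2: 34 chips, eligible: B, C

Derivation:
Contributions: A=36, B=53, C=53
Pot levels (distinct totals of non-folded players): 36, 53
Layer 1-36: 36 each from A, B, C = 36*3 = 108 chips; eligible A, B, C
Layer 37-53: 17 each from B, C = 17*2 = 34 chips; eligible B, C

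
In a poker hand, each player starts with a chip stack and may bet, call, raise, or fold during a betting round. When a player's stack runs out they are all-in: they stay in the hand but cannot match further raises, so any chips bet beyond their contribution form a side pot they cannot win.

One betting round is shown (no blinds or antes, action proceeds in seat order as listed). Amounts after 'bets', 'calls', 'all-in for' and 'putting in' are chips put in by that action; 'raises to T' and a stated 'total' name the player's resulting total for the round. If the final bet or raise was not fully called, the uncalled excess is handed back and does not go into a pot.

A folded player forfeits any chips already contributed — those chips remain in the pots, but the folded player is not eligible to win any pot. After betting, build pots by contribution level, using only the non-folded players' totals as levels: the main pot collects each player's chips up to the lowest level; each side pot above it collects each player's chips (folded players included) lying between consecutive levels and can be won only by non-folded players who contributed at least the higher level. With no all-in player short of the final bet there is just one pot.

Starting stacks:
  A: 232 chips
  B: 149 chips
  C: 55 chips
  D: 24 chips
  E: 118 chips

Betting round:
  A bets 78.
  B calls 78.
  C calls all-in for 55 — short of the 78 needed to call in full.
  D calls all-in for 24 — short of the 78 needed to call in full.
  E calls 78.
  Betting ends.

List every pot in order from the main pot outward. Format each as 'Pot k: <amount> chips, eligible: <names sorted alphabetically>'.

Pot 1: 120 chips, eligible: A, B, C, D, E
Pot 2: 124 chips, eligible: A, B, C, E
Pot 3: 69 chips, eligible: A, B, E

Derivation:
Contributions: A=78, B=78, C=55, D=24, E=78
Pot levels (distinct totals of non-folded players): 24, 55, 78
Layer 1-24: 24 each from A, B, C, D, E = 24*5 = 120 chips; eligible A, B, C, D, E
Layer 25-55: 31 each from A, B, C, E = 31*4 = 124 chips; eligible A, B, C, E
Layer 56-78: 23 each from A, B, E = 23*3 = 69 chips; eligible A, B, E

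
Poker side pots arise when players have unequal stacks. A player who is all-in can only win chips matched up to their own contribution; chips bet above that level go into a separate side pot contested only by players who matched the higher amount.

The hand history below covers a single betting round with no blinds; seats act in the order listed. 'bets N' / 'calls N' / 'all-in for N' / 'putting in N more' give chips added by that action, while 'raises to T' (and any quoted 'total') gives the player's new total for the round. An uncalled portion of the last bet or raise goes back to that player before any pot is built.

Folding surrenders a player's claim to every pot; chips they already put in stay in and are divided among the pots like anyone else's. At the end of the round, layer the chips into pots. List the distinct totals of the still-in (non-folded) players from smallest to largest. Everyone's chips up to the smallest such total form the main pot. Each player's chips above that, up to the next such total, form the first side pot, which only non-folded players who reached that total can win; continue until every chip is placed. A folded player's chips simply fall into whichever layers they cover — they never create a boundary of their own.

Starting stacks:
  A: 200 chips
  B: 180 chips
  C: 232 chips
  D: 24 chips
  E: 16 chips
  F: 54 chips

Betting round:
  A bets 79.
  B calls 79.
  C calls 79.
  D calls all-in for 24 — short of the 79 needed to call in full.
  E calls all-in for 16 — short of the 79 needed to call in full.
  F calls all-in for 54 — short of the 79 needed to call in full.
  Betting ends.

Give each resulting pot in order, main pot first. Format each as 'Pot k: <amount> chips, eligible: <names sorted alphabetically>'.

Contributions: A=79, B=79, C=79, D=24, E=16, F=54
Pot levels (distinct totals of non-folded players): 16, 24, 54, 79
Layer 1-16: 16 each from A, B, C, D, E, F = 16*6 = 96 chips; eligible A, B, C, D, E, F
Layer 17-24: 8 each from A, B, C, D, F = 8*5 = 40 chips; eligible A, B, C, D, F
Layer 25-54: 30 each from A, B, C, F = 30*4 = 120 chips; eligible A, B, C, F
Layer 55-79: 25 each from A, B, C = 25*3 = 75 chips; eligible A, B, C

Pot 1: 96 chips, eligible: A, B, C, D, E, F
Pot 2: 40 chips, eligible: A, B, C, D, F
Pot 3: 120 chips, eligible: A, B, C, F
Pot 4: 75 chips, eligible: A, B, C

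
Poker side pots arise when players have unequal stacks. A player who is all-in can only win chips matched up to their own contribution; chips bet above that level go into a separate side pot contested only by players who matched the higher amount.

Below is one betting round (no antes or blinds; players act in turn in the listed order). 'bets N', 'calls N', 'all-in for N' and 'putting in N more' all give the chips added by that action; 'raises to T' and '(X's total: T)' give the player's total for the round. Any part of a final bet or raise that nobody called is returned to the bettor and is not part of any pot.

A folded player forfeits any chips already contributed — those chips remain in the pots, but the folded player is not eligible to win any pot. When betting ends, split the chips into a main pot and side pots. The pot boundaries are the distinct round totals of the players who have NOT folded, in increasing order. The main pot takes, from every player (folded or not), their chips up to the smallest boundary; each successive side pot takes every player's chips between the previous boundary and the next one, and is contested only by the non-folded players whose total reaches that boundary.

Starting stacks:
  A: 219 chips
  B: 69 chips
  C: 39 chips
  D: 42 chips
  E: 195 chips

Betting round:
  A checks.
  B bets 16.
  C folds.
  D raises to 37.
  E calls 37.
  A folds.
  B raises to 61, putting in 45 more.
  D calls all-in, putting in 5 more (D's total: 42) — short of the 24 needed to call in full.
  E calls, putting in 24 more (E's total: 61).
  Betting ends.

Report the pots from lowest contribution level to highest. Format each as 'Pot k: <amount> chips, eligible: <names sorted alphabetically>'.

Contributions: B=61, D=42, E=61
Folded: A, C
Pot levels (distinct totals of non-folded players): 42, 61
Layer 1-42: 42 each from B, D, E = 42*3 = 126 chips; eligible B, D, E
Layer 43-61: 19 each from B, E = 19*2 = 38 chips; eligible B, E

Pot 1: 126 chips, eligible: B, D, E
Pot 2: 38 chips, eligible: B, E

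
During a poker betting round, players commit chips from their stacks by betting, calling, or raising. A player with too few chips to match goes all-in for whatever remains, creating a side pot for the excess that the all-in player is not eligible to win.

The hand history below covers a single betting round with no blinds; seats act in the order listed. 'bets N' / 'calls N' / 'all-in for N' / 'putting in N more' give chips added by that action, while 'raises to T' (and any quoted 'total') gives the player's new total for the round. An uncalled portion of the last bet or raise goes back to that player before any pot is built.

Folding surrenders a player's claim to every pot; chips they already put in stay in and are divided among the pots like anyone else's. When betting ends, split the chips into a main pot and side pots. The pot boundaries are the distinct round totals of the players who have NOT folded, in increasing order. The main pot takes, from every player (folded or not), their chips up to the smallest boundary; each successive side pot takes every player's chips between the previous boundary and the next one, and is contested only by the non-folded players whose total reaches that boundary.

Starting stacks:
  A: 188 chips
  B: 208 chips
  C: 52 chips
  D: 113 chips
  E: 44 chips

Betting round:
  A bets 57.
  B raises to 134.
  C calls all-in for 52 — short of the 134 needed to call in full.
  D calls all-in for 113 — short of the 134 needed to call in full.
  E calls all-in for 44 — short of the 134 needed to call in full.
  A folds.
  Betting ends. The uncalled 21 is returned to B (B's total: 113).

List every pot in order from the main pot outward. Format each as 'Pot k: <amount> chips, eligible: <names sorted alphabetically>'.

Pot 1: 220 chips, eligible: B, C, D, E
Pot 2: 32 chips, eligible: B, C, D
Pot 3: 127 chips, eligible: B, D

Derivation:
Contributions (after 21 returned to B): A=57, B=113, C=52, D=113, E=44
Folded: A
Pot levels (distinct totals of non-folded players): 44, 52, 113
Layer 1-44: 44 each from A, B, C, D, E = 44*5 = 220 chips; eligible B, C, D, E
Layer 45-52: 8 each from A, B, C, D = 8*4 = 32 chips; eligible B, C, D
Layer 53-113: A 5 + B 61 + D 61 = 127 chips; eligible B, D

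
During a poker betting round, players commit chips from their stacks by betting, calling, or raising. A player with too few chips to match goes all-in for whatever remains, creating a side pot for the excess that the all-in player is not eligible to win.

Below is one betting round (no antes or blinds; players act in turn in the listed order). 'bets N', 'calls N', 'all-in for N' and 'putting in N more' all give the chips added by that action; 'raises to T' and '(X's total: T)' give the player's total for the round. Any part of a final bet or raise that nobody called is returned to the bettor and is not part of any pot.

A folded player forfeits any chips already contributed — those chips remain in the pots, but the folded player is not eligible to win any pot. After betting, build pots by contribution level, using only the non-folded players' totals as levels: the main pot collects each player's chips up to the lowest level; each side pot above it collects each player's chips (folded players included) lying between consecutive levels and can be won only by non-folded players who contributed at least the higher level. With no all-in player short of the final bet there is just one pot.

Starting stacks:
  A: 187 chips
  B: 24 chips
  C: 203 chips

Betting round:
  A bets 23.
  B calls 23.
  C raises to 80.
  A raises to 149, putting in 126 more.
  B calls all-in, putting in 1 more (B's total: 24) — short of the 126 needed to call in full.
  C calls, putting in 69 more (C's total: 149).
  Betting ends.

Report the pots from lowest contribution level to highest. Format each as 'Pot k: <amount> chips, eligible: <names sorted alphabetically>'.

Contributions: A=149, B=24, C=149
Pot levels (distinct totals of non-folded players): 24, 149
Layer 1-24: 24 each from A, B, C = 24*3 = 72 chips; eligible A, B, C
Layer 25-149: 125 each from A, C = 125*2 = 250 chips; eligible A, C

Pot 1: 72 chips, eligible: A, B, C
Pot 2: 250 chips, eligible: A, C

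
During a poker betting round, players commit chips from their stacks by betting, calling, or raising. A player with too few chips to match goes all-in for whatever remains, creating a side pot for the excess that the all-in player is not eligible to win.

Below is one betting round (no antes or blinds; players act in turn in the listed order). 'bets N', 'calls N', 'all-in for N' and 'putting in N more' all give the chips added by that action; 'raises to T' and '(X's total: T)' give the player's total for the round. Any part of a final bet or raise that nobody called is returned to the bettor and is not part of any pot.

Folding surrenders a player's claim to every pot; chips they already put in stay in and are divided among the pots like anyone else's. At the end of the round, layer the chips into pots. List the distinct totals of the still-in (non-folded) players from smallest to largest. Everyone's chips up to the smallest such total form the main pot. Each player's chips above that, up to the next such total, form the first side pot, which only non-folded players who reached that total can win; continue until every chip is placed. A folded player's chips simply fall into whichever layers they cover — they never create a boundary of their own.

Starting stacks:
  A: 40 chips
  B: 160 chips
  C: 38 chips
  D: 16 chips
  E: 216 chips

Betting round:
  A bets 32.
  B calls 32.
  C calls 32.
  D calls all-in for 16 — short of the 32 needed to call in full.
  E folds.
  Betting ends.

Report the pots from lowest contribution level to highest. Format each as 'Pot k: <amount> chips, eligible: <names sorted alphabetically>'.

Pot 1: 64 chips, eligible: A, B, C, D
Pot 2: 48 chips, eligible: A, B, C

Derivation:
Contributions: A=32, B=32, C=32, D=16
Folded: E
Pot levels (distinct totals of non-folded players): 16, 32
Layer 1-16: 16 each from A, B, C, D = 16*4 = 64 chips; eligible A, B, C, D
Layer 17-32: 16 each from A, B, C = 16*3 = 48 chips; eligible A, B, C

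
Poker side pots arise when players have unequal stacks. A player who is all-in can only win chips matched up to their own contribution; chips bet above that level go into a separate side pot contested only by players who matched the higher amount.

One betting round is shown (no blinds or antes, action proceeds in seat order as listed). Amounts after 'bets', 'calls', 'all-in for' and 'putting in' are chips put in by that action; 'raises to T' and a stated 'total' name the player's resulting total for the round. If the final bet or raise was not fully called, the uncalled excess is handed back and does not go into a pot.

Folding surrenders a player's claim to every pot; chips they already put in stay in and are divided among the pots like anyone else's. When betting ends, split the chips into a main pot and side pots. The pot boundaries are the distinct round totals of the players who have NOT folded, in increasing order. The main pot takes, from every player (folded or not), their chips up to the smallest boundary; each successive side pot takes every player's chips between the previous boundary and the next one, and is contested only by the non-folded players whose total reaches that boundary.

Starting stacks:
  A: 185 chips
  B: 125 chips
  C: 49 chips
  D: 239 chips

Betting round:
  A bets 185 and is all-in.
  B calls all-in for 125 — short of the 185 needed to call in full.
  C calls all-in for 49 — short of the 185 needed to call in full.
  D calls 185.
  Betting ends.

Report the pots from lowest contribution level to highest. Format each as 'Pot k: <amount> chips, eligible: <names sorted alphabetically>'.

Pot 1: 196 chips, eligible: A, B, C, D
Pot 2: 228 chips, eligible: A, B, D
Pot 3: 120 chips, eligible: A, D

Derivation:
Contributions: A=185, B=125, C=49, D=185
Pot levels (distinct totals of non-folded players): 49, 125, 185
Layer 1-49: 49 each from A, B, C, D = 49*4 = 196 chips; eligible A, B, C, D
Layer 50-125: 76 each from A, B, D = 76*3 = 228 chips; eligible A, B, D
Layer 126-185: 60 each from A, D = 60*2 = 120 chips; eligible A, D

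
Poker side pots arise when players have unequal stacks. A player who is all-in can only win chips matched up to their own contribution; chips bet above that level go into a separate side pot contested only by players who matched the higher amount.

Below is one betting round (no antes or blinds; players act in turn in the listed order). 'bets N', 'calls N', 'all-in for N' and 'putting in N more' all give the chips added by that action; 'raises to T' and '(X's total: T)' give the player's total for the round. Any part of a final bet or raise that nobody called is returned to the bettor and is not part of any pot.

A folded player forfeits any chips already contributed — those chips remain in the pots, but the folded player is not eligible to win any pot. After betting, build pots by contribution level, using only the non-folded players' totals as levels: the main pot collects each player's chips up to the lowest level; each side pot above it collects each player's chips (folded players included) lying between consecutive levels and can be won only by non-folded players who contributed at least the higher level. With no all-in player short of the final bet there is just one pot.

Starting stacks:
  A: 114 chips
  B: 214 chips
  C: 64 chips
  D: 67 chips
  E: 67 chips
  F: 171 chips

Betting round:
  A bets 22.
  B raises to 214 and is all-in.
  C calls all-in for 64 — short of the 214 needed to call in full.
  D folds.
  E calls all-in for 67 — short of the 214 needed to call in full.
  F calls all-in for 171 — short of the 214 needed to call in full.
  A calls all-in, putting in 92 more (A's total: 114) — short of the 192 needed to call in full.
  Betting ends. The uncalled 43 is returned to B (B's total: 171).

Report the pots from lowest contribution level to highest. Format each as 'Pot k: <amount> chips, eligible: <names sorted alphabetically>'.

Pot 1: 320 chips, eligible: A, B, C, E, F
Pot 2: 12 chips, eligible: A, B, E, F
Pot 3: 141 chips, eligible: A, B, F
Pot 4: 114 chips, eligible: B, F

Derivation:
Contributions (after 43 returned to B): A=114, B=171, C=64, E=67, F=171
Folded: D
Pot levels (distinct totals of non-folded players): 64, 67, 114, 171
Layer 1-64: 64 each from A, B, C, E, F = 64*5 = 320 chips; eligible A, B, C, E, F
Layer 65-67: 3 each from A, B, E, F = 3*4 = 12 chips; eligible A, B, E, F
Layer 68-114: 47 each from A, B, F = 47*3 = 141 chips; eligible A, B, F
Layer 115-171: 57 each from B, F = 57*2 = 114 chips; eligible B, F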